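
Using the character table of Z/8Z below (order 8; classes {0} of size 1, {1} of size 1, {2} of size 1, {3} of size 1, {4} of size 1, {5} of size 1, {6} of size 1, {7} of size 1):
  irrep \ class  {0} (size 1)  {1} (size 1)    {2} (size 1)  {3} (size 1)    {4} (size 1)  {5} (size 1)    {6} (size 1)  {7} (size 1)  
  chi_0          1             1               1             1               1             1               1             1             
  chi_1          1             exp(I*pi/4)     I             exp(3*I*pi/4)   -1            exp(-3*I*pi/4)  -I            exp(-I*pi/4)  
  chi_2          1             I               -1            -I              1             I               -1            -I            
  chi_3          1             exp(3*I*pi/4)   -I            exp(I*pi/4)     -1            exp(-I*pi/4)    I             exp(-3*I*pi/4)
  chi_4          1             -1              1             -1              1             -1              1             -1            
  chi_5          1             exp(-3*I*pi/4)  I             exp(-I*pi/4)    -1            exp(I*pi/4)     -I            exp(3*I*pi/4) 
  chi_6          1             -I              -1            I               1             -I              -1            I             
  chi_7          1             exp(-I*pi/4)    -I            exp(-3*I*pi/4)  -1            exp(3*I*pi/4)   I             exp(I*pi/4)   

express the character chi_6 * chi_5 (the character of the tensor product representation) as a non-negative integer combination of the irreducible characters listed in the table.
chi_6 tensor chi_5 = chi_3 (all other irreducibles have multiplicity 0).

Explanation: The character of a tensor product is the pointwise product (chi_6 * chi_5)(C) = chi_6(C) * chi_5(C):
  {0}: (1)*(1), {1}: (-I)*(exp(-3*I*pi/4)), {2}: (-1)*(I), {3}: (I)*(exp(-I*pi/4)), {4}: (1)*(-1), {5}: (-I)*(exp(I*pi/4)), {6}: (-1)*(-I), {7}: (I)*(exp(3*I*pi/4))
so (chi_6 * chi_5) takes values
  {0} -> 1, {1} -> -exp(-I*pi/4), {2} -> -I, {3} -> exp(I*pi/4), {4} -> -1, {5} -> -exp(3*I*pi/4), {6} -> I, {7} -> exp(-3*I*pi/4).
Now take the inner product of this character with each irreducible chi from the table, <chi_6*chi_5, chi> = (1/8) sum_C |C| (chi_6*chi_5)(C) conj(chi(C)):
  <chi_6*chi_5, chi_0> = (1/8)[1*(1)*conj(1) + 1*(-exp(-I*pi/4))*conj(1) + 1*(-I)*conj(1) + 1*(exp(I*pi/4))*conj(1) + 1*(-1)*conj(1) + 1*(-exp(3*I*pi/4))*conj(1) + 1*(I)*conj(1) + 1*(exp(-3*I*pi/4))*conj(1)]
      = (1/8)[(1) + (-exp(-I*pi/4)) + (-I) + (exp(I*pi/4)) + (-1) + (-exp(3*I*pi/4)) + (I) + (exp(-3*I*pi/4))] = 0/8 = 0
  <chi_6*chi_5, chi_1> = (1/8)[1*(1)*conj(1) + 1*(-exp(-I*pi/4))*conj(exp(I*pi/4)) + 1*(-I)*conj(I) + 1*(exp(I*pi/4))*conj(exp(3*I*pi/4)) + 1*(-1)*conj(-1) + 1*(-exp(3*I*pi/4))*conj(exp(-3*I*pi/4)) + 1*(I)*conj(-I) + 1*(exp(-3*I*pi/4))*conj(exp(-I*pi/4))]
      = (1/8)[(1) + (I) + (-1) + (-I) + (1) + (I) + (-1) + (-I)] = 0/8 = 0
  <chi_6*chi_5, chi_2> = (1/8)[1*(1)*conj(1) + 1*(-exp(-I*pi/4))*conj(I) + 1*(-I)*conj(-1) + 1*(exp(I*pi/4))*conj(-I) + 1*(-1)*conj(1) + 1*(-exp(3*I*pi/4))*conj(I) + 1*(I)*conj(-1) + 1*(exp(-3*I*pi/4))*conj(-I)]
      = (1/8)[(1) + (exp(I*pi/4)) + (I) + (exp(3*I*pi/4)) + (-1) + (exp(-3*I*pi/4)) + (-I) + (exp(-I*pi/4))] = 0/8 = 0
  <chi_6*chi_5, chi_3> = (1/8)[1*(1)*conj(1) + 1*(-exp(-I*pi/4))*conj(exp(3*I*pi/4)) + 1*(-I)*conj(-I) + 1*(exp(I*pi/4))*conj(exp(I*pi/4)) + 1*(-1)*conj(-1) + 1*(-exp(3*I*pi/4))*conj(exp(-I*pi/4)) + 1*(I)*conj(I) + 1*(exp(-3*I*pi/4))*conj(exp(-3*I*pi/4))]
      = (1/8)[(1) + (1) + (1) + (1) + (1) + (1) + (1) + (1)] = 8/8 = 1
  <chi_6*chi_5, chi_4> = (1/8)[1*(1)*conj(1) + 1*(-exp(-I*pi/4))*conj(-1) + 1*(-I)*conj(1) + 1*(exp(I*pi/4))*conj(-1) + 1*(-1)*conj(1) + 1*(-exp(3*I*pi/4))*conj(-1) + 1*(I)*conj(1) + 1*(exp(-3*I*pi/4))*conj(-1)]
      = (1/8)[(1) + (exp(-I*pi/4)) + (-I) + (-exp(I*pi/4)) + (-1) + (exp(3*I*pi/4)) + (I) + (-exp(-3*I*pi/4))] = 0/8 = 0
  <chi_6*chi_5, chi_5> = (1/8)[1*(1)*conj(1) + 1*(-exp(-I*pi/4))*conj(exp(-3*I*pi/4)) + 1*(-I)*conj(I) + 1*(exp(I*pi/4))*conj(exp(-I*pi/4)) + 1*(-1)*conj(-1) + 1*(-exp(3*I*pi/4))*conj(exp(I*pi/4)) + 1*(I)*conj(-I) + 1*(exp(-3*I*pi/4))*conj(exp(3*I*pi/4))]
      = (1/8)[(1) + (-I) + (-1) + (I) + (1) + (-I) + (-1) + (I)] = 0/8 = 0
  <chi_6*chi_5, chi_6> = (1/8)[1*(1)*conj(1) + 1*(-exp(-I*pi/4))*conj(-I) + 1*(-I)*conj(-1) + 1*(exp(I*pi/4))*conj(I) + 1*(-1)*conj(1) + 1*(-exp(3*I*pi/4))*conj(-I) + 1*(I)*conj(-1) + 1*(exp(-3*I*pi/4))*conj(I)]
      = (1/8)[(1) + (-exp(I*pi/4)) + (I) + (-exp(3*I*pi/4)) + (-1) + (-exp(-3*I*pi/4)) + (-I) + (-exp(-I*pi/4))] = 0/8 = 0
  <chi_6*chi_5, chi_7> = (1/8)[1*(1)*conj(1) + 1*(-exp(-I*pi/4))*conj(exp(-I*pi/4)) + 1*(-I)*conj(-I) + 1*(exp(I*pi/4))*conj(exp(-3*I*pi/4)) + 1*(-1)*conj(-1) + 1*(-exp(3*I*pi/4))*conj(exp(3*I*pi/4)) + 1*(I)*conj(I) + 1*(exp(-3*I*pi/4))*conj(exp(I*pi/4))]
      = (1/8)[(1) + (-1) + (1) + (-1) + (1) + (-1) + (1) + (-1)] = 0/8 = 0
(Exp terms are combined using exp(i*s)*conj(exp(i*t)) = exp(i*(s-t)), and sums of them are collapsed using the identity that for every m > 1 the m distinct m-th roots of unity sum to 0, e.g. 1 + exp(2*I*pi/3) + exp(-2*I*pi/3) = 0.)
Hence the multiplicities are chi_3: 1. Dimension check: dim(chi_6)*dim(chi_5) = 1*1 = 1 and sum (mult * dim) = 1*1 = 1.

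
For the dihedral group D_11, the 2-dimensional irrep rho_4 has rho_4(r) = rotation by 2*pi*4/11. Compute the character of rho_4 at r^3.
chi_{rho_4}(r^3) = 2*cos(2*pi*4*3/11) = 2*cos(24*pi/11)

Working: rho_4(r^3) is rotation by angle 2*pi*4*3/11, whose trace is 2*cos(2*pi*4*3/11) = 2*cos(24*pi/11).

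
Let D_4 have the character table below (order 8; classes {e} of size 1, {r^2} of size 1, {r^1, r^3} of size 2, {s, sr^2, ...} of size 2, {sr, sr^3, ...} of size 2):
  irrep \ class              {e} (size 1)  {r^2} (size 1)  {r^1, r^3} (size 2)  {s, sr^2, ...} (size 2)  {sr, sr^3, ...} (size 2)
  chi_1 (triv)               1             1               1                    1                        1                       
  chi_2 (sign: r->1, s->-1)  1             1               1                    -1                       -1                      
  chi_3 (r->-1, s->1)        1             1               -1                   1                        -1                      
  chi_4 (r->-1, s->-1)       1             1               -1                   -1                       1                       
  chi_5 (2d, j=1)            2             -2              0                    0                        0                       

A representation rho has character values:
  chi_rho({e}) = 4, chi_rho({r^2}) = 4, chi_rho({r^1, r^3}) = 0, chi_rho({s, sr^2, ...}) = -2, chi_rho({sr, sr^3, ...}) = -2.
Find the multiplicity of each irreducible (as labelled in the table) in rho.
Multiplicities: chi_1: 0, chi_2: 2, chi_3: 1, chi_4: 1, chi_5: 0.

Why: Use <chi_rho, chi> = (1/|G|) sum_C |C| * chi_rho(C) * conj(chi(C)) with |G| = 8 for each irreducible chi in the table:
  <chi_rho, chi_1> = (1/8)[1*(4)*conj(1) + 1*(4)*conj(1) + 2*(0)*conj(1) + 2*(-2)*conj(1) + 2*(-2)*conj(1)]
      = (1/8)[(4) + (4) + (0) + (-4) + (-4)] = 0/8 = 0
  <chi_rho, chi_2> = (1/8)[1*(4)*conj(1) + 1*(4)*conj(1) + 2*(0)*conj(1) + 2*(-2)*conj(-1) + 2*(-2)*conj(-1)]
      = (1/8)[(4) + (4) + (0) + (4) + (4)] = 16/8 = 2
  <chi_rho, chi_3> = (1/8)[1*(4)*conj(1) + 1*(4)*conj(1) + 2*(0)*conj(-1) + 2*(-2)*conj(1) + 2*(-2)*conj(-1)]
      = (1/8)[(4) + (4) + (0) + (-4) + (4)] = 8/8 = 1
  <chi_rho, chi_4> = (1/8)[1*(4)*conj(1) + 1*(4)*conj(1) + 2*(0)*conj(-1) + 2*(-2)*conj(-1) + 2*(-2)*conj(1)]
      = (1/8)[(4) + (4) + (0) + (4) + (-4)] = 8/8 = 1
  <chi_rho, chi_5> = (1/8)[1*(4)*conj(2) + 1*(4)*conj(-2) + 2*(0)*conj(0) + 2*(-2)*conj(0) + 2*(-2)*conj(0)]
      = (1/8)[(8) + (-8) + (0) + (0) + (0)] = 0/8 = 0
Dimension check: dim(rho) = sum (mult * dim) = 0*1 + 2*1 + 1*1 + 1*1 + 0*2 = 4 = chi_rho(e) = 4.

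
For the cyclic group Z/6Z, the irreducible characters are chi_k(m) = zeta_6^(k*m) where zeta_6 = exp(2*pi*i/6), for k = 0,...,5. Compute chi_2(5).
chi_2(5) = zeta_6^10 = exp(-2*I*pi/3)

Argument: chi_2(5) = zeta_6^(2*5) = zeta_6^10. Since zeta_6^6 = 1, this equals zeta_6^4 = exp(2*pi*i*4/6) = exp(-2*I*pi/3).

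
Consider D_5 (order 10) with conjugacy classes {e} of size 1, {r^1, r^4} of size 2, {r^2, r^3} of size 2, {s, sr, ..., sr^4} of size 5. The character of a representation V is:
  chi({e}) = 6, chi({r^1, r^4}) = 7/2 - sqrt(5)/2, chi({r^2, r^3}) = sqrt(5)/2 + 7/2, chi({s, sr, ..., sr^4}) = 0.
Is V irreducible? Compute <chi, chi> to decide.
Not irreducible (reducible): <chi, chi> = 9 > 1.

Explanation: <chi, chi> = (1/|G|) sum_C |C| * |chi(C)|^2 = (1/10)[1*|6|^2 + 2*|7/2 - sqrt(5)/2|^2 + 2*|sqrt(5)/2 + 7/2|^2 + 5*|0|^2]
  = (1/10)[(36) + (27 - 7*sqrt(5)) + (7*sqrt(5) + 27) + (0)] = 90/10 = 9.
A character is irreducible iff <chi, chi> = 1, so this representation is reducible.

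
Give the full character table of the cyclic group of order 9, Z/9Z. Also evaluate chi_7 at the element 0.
Character table of Z/9Z (irreps indexed chi_0,...,chi_8 with chi_k(m) = zeta_9^(k*m), zeta_9 = exp(2*pi*i/9)):
  irrep \ class  {0} (size 1)  {1} (size 1)    {2} (size 1)    {3} (size 1)    {4} (size 1)    {5} (size 1)    {6} (size 1)    {7} (size 1)    {8} (size 1)  
  chi_0          1             1               1               1               1               1               1               1               1             
  chi_1          1             exp(2*I*pi/9)   exp(4*I*pi/9)   exp(2*I*pi/3)   exp(8*I*pi/9)   exp(-8*I*pi/9)  exp(-2*I*pi/3)  exp(-4*I*pi/9)  exp(-2*I*pi/9)
  chi_2          1             exp(4*I*pi/9)   exp(8*I*pi/9)   exp(-2*I*pi/3)  exp(-2*I*pi/9)  exp(2*I*pi/9)   exp(2*I*pi/3)   exp(-8*I*pi/9)  exp(-4*I*pi/9)
  chi_3          1             exp(2*I*pi/3)   exp(-2*I*pi/3)  1               exp(2*I*pi/3)   exp(-2*I*pi/3)  1               exp(2*I*pi/3)   exp(-2*I*pi/3)
  chi_4          1             exp(8*I*pi/9)   exp(-2*I*pi/9)  exp(2*I*pi/3)   exp(-4*I*pi/9)  exp(4*I*pi/9)   exp(-2*I*pi/3)  exp(2*I*pi/9)   exp(-8*I*pi/9)
  chi_5          1             exp(-8*I*pi/9)  exp(2*I*pi/9)   exp(-2*I*pi/3)  exp(4*I*pi/9)   exp(-4*I*pi/9)  exp(2*I*pi/3)   exp(-2*I*pi/9)  exp(8*I*pi/9) 
  chi_6          1             exp(-2*I*pi/3)  exp(2*I*pi/3)   1               exp(-2*I*pi/3)  exp(2*I*pi/3)   1               exp(-2*I*pi/3)  exp(2*I*pi/3) 
  chi_7          1             exp(-4*I*pi/9)  exp(-8*I*pi/9)  exp(2*I*pi/3)   exp(2*I*pi/9)   exp(-2*I*pi/9)  exp(-2*I*pi/3)  exp(8*I*pi/9)   exp(4*I*pi/9) 
  chi_8          1             exp(-2*I*pi/9)  exp(-4*I*pi/9)  exp(-2*I*pi/3)  exp(-8*I*pi/9)  exp(8*I*pi/9)   exp(2*I*pi/3)   exp(4*I*pi/9)   exp(2*I*pi/9) 

Spot check: chi_7(0) = zeta_9^(7*0) = zeta_9^0 = 1.

Reasoning: Z/9Z is abelian, so all 9 irreducible complex representations are 1-dimensional. They are given by chi_k(m) = zeta_9^(k*m) for k = 0,...,8. Row orthogonality: sum_m chi_k(m) conj(chi_l(m)) = 9 * [k = l].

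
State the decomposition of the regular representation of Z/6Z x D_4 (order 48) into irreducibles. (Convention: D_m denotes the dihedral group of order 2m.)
Each irreducible V_i of dimension d_i appears with multiplicity d_i, i.e. rho_reg = (direct sum over all irreducibles V_i) d_i V_i. The irreducible dimensions for Z/6Z x D_4 are 1, 1, 1, 1, 1, 1, 1, 1, 1, 1, 1, 1, 1, 1, 1, 1, 1, 1, 1, 1, 1, 1, 1, 1, 2, 2, 2, 2, 2, 2: 24 irreducibles of dimension 1, each with multiplicity 1; 6 irreducibles of dimension 2, each with multiplicity 2. Total dimension 24*1*1 + 6*2*2 = 48 = |G|.

Proof sketch: General theorem: in the regular representation of a finite group G, each irreducible appears with multiplicity equal to its dimension. Check: dim(rho_reg) = sum d_i^2 = 1 + 1 + 1 + 1 + 1 + 1 + 1 + 1 + 1 + 1 + 1 + 1 + 1 + 1 + 1 + 1 + 1 + 1 + 1 + 1 + 1 + 1 + 1 + 1 + 4 + 4 + 4 + 4 + 4 + 4 = 48 = |G|.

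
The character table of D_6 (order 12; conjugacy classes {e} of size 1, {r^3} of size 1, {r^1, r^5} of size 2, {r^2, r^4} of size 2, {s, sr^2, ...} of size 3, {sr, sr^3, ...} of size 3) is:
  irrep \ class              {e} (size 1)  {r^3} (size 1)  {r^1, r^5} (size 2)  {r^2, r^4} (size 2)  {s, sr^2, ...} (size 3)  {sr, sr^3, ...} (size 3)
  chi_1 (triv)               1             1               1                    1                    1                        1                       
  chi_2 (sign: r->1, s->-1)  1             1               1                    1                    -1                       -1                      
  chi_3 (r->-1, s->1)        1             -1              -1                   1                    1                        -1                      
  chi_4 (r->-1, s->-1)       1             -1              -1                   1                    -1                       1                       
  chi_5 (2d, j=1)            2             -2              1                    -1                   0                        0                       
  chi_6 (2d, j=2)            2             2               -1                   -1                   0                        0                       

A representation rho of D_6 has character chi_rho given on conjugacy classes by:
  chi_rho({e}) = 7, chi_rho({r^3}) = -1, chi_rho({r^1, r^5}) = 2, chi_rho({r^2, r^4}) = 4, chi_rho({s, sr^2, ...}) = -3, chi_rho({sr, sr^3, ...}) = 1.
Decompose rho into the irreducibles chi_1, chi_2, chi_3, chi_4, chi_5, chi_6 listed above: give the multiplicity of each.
Multiplicities: chi_1: 1, chi_2: 2, chi_3: 0, chi_4: 2, chi_5: 1, chi_6: 0.

Use <chi_rho, chi> = (1/|G|) sum_C |C| * chi_rho(C) * conj(chi(C)) with |G| = 12 for each irreducible chi in the table:
  <chi_rho, chi_1> = (1/12)[1*(7)*conj(1) + 1*(-1)*conj(1) + 2*(2)*conj(1) + 2*(4)*conj(1) + 3*(-3)*conj(1) + 3*(1)*conj(1)]
      = (1/12)[(7) + (-1) + (4) + (8) + (-9) + (3)] = 12/12 = 1
  <chi_rho, chi_2> = (1/12)[1*(7)*conj(1) + 1*(-1)*conj(1) + 2*(2)*conj(1) + 2*(4)*conj(1) + 3*(-3)*conj(-1) + 3*(1)*conj(-1)]
      = (1/12)[(7) + (-1) + (4) + (8) + (9) + (-3)] = 24/12 = 2
  <chi_rho, chi_3> = (1/12)[1*(7)*conj(1) + 1*(-1)*conj(-1) + 2*(2)*conj(-1) + 2*(4)*conj(1) + 3*(-3)*conj(1) + 3*(1)*conj(-1)]
      = (1/12)[(7) + (1) + (-4) + (8) + (-9) + (-3)] = 0/12 = 0
  <chi_rho, chi_4> = (1/12)[1*(7)*conj(1) + 1*(-1)*conj(-1) + 2*(2)*conj(-1) + 2*(4)*conj(1) + 3*(-3)*conj(-1) + 3*(1)*conj(1)]
      = (1/12)[(7) + (1) + (-4) + (8) + (9) + (3)] = 24/12 = 2
  <chi_rho, chi_5> = (1/12)[1*(7)*conj(2) + 1*(-1)*conj(-2) + 2*(2)*conj(1) + 2*(4)*conj(-1) + 3*(-3)*conj(0) + 3*(1)*conj(0)]
      = (1/12)[(14) + (2) + (4) + (-8) + (0) + (0)] = 12/12 = 1
  <chi_rho, chi_6> = (1/12)[1*(7)*conj(2) + 1*(-1)*conj(2) + 2*(2)*conj(-1) + 2*(4)*conj(-1) + 3*(-3)*conj(0) + 3*(1)*conj(0)]
      = (1/12)[(14) + (-2) + (-4) + (-8) + (0) + (0)] = 0/12 = 0
Dimension check: dim(rho) = sum (mult * dim) = 1*1 + 2*1 + 0*1 + 2*1 + 1*2 + 0*2 = 7 = chi_rho(e) = 7.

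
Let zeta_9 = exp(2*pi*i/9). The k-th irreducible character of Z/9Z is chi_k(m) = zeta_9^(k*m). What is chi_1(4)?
chi_1(4) = zeta_9^4 = exp(8*I*pi/9)

Reasoning: chi_1(4) = zeta_9^(1*4) = zeta_9^4. Since zeta_9^9 = 1, this equals zeta_9^4 = exp(2*pi*i*4/9) = exp(8*I*pi/9).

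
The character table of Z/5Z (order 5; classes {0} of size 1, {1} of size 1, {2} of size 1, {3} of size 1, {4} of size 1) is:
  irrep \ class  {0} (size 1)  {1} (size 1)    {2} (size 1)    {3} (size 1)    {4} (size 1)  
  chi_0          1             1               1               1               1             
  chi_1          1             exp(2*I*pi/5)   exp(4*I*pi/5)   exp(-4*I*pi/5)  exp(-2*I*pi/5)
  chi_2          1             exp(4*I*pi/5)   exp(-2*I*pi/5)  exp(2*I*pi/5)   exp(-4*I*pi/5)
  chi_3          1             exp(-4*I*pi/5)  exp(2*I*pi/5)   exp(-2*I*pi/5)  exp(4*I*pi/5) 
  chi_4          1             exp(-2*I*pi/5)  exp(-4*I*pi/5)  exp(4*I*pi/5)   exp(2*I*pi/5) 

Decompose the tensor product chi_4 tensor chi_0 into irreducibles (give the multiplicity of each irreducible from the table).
chi_4 tensor chi_0 = chi_4 (all other irreducibles have multiplicity 0).

Derivation: The character of a tensor product is the pointwise product (chi_4 * chi_0)(C) = chi_4(C) * chi_0(C):
  {0}: (1)*(1), {1}: (exp(-2*I*pi/5))*(1), {2}: (exp(-4*I*pi/5))*(1), {3}: (exp(4*I*pi/5))*(1), {4}: (exp(2*I*pi/5))*(1)
so (chi_4 * chi_0) takes values
  {0} -> 1, {1} -> exp(-2*I*pi/5), {2} -> exp(-4*I*pi/5), {3} -> exp(4*I*pi/5), {4} -> exp(2*I*pi/5).
Now take the inner product of this character with each irreducible chi from the table, <chi_4*chi_0, chi> = (1/5) sum_C |C| (chi_4*chi_0)(C) conj(chi(C)):
  <chi_4*chi_0, chi_0> = (1/5)[1*(1)*conj(1) + 1*(exp(-2*I*pi/5))*conj(1) + 1*(exp(-4*I*pi/5))*conj(1) + 1*(exp(4*I*pi/5))*conj(1) + 1*(exp(2*I*pi/5))*conj(1)]
      = (1/5)[(1) + (exp(-2*I*pi/5)) + (exp(-4*I*pi/5)) + (exp(4*I*pi/5)) + (exp(2*I*pi/5))] = 0/5 = 0
  <chi_4*chi_0, chi_1> = (1/5)[1*(1)*conj(1) + 1*(exp(-2*I*pi/5))*conj(exp(2*I*pi/5)) + 1*(exp(-4*I*pi/5))*conj(exp(4*I*pi/5)) + 1*(exp(4*I*pi/5))*conj(exp(-4*I*pi/5)) + 1*(exp(2*I*pi/5))*conj(exp(-2*I*pi/5))]
      = (1/5)[(1) + (exp(-4*I*pi/5)) + (exp(2*I*pi/5)) + (exp(-2*I*pi/5)) + (exp(4*I*pi/5))] = 0/5 = 0
  <chi_4*chi_0, chi_2> = (1/5)[1*(1)*conj(1) + 1*(exp(-2*I*pi/5))*conj(exp(4*I*pi/5)) + 1*(exp(-4*I*pi/5))*conj(exp(-2*I*pi/5)) + 1*(exp(4*I*pi/5))*conj(exp(2*I*pi/5)) + 1*(exp(2*I*pi/5))*conj(exp(-4*I*pi/5))]
      = (1/5)[(1) + (exp(4*I*pi/5)) + (exp(-2*I*pi/5)) + (exp(2*I*pi/5)) + (exp(-4*I*pi/5))] = 0/5 = 0
  <chi_4*chi_0, chi_3> = (1/5)[1*(1)*conj(1) + 1*(exp(-2*I*pi/5))*conj(exp(-4*I*pi/5)) + 1*(exp(-4*I*pi/5))*conj(exp(2*I*pi/5)) + 1*(exp(4*I*pi/5))*conj(exp(-2*I*pi/5)) + 1*(exp(2*I*pi/5))*conj(exp(4*I*pi/5))]
      = (1/5)[(1) + (exp(2*I*pi/5)) + (exp(4*I*pi/5)) + (exp(-4*I*pi/5)) + (exp(-2*I*pi/5))] = 0/5 = 0
  <chi_4*chi_0, chi_4> = (1/5)[1*(1)*conj(1) + 1*(exp(-2*I*pi/5))*conj(exp(-2*I*pi/5)) + 1*(exp(-4*I*pi/5))*conj(exp(-4*I*pi/5)) + 1*(exp(4*I*pi/5))*conj(exp(4*I*pi/5)) + 1*(exp(2*I*pi/5))*conj(exp(2*I*pi/5))]
      = (1/5)[(1) + (1) + (1) + (1) + (1)] = 5/5 = 1
(Exp terms are combined using exp(i*s)*conj(exp(i*t)) = exp(i*(s-t)), and sums of them are collapsed using the identity that for every m > 1 the m distinct m-th roots of unity sum to 0, e.g. 1 + exp(2*I*pi/3) + exp(-2*I*pi/3) = 0.)
Hence the multiplicities are chi_4: 1. Dimension check: dim(chi_4)*dim(chi_0) = 1*1 = 1 and sum (mult * dim) = 1*1 = 1.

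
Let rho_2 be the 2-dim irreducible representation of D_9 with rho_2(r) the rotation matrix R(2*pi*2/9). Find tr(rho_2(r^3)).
chi_{rho_2}(r^3) = 2*cos(2*pi*2*3/9) = -1

Argument: rho_2(r^3) is rotation by angle 2*pi*2*3/9, whose trace is 2*cos(2*pi*2*3/9) = -1.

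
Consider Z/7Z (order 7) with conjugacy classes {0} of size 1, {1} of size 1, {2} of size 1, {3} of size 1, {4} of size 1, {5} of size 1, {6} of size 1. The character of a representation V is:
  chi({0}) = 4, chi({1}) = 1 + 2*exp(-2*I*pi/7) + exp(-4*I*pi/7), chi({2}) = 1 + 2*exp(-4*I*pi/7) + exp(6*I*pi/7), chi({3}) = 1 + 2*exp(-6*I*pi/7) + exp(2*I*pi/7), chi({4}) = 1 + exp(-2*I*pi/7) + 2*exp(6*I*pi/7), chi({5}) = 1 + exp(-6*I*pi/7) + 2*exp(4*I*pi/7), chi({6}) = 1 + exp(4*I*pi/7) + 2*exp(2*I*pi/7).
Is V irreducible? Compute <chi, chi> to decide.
Not irreducible (reducible): <chi, chi> = 6 > 1.

Reasoning: <chi, chi> = (1/|G|) sum_C |C| * |chi(C)|^2 = (1/7)[1*|4|^2 + 1*|1 + 2*exp(-2*I*pi/7) + exp(-4*I*pi/7)|^2 + 1*|1 + 2*exp(-4*I*pi/7) + exp(6*I*pi/7)|^2 + 1*|1 + 2*exp(-6*I*pi/7) + exp(2*I*pi/7)|^2 + 1*|1 + exp(-2*I*pi/7) + 2*exp(6*I*pi/7)|^2 + 1*|1 + exp(-6*I*pi/7) + 2*exp(4*I*pi/7)|^2 + 1*|1 + exp(4*I*pi/7) + 2*exp(2*I*pi/7)|^2]
  = (1/7)[(16) + (6 + 4*exp(-2*I*pi/7) + exp(-4*I*pi/7) + exp(4*I*pi/7) + 4*exp(2*I*pi/7)) + (6 + 4*exp(-4*I*pi/7) + exp(-6*I*pi/7) + exp(6*I*pi/7) + 4*exp(4*I*pi/7)) + (6 + 4*exp(-6*I*pi/7) + exp(-2*I*pi/7) + exp(2*I*pi/7) + 4*exp(6*I*pi/7)) + (6 + 4*exp(-6*I*pi/7) + exp(-2*I*pi/7) + exp(2*I*pi/7) + 4*exp(6*I*pi/7)) + (6 + 4*exp(-4*I*pi/7) + exp(-6*I*pi/7) + exp(6*I*pi/7) + 4*exp(4*I*pi/7)) + (6 + 4*exp(-2*I*pi/7) + exp(-4*I*pi/7) + exp(4*I*pi/7) + 4*exp(2*I*pi/7))] = 42/7 = 6.
(Exp terms are combined using exp(i*s)*conj(exp(i*t)) = exp(i*(s-t)), and sums of them are collapsed using the identity that for every m > 1 the m distinct m-th roots of unity sum to 0, e.g. 1 + exp(2*I*pi/3) + exp(-2*I*pi/3) = 0.)
A character is irreducible iff <chi, chi> = 1, so this representation is reducible.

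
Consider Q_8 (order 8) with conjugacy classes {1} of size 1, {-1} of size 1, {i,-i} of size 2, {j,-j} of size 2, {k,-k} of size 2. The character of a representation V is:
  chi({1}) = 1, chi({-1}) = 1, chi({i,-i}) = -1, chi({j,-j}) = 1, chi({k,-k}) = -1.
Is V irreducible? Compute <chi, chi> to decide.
Irreducible: <chi, chi> = 1.

Argument: <chi, chi> = (1/|G|) sum_C |C| * |chi(C)|^2 = (1/8)[1*|1|^2 + 1*|1|^2 + 2*|-1|^2 + 2*|1|^2 + 2*|-1|^2]
  = (1/8)[(1) + (1) + (2) + (2) + (2)] = 8/8 = 1.
A character is irreducible iff <chi, chi> = 1, so this representation is irreducible.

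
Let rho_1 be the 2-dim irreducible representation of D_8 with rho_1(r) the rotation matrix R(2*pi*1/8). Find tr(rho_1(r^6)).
chi_{rho_1}(r^6) = 2*cos(2*pi*1*6/8) = 0

Proof sketch: rho_1(r^6) is rotation by angle 2*pi*1*6/8, whose trace is 2*cos(2*pi*1*6/8) = 0.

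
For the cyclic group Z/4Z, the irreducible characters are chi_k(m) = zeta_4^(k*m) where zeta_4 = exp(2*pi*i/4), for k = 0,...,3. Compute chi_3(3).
chi_3(3) = zeta_4^9 = I

Solution. chi_3(3) = zeta_4^(3*3) = zeta_4^9. Since zeta_4^4 = 1, this equals zeta_4^1 = exp(2*pi*i*1/4) = I.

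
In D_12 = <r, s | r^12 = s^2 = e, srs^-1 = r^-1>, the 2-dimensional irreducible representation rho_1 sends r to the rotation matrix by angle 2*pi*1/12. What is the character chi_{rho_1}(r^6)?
chi_{rho_1}(r^6) = 2*cos(2*pi*1*6/12) = -2

Working: rho_1(r^6) is rotation by angle 2*pi*1*6/12, whose trace is 2*cos(2*pi*1*6/12) = -2.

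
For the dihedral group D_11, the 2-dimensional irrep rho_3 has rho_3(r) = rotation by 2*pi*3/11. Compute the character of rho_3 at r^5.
chi_{rho_3}(r^5) = 2*cos(2*pi*3*5/11) = -2*cos(3*pi/11)

rho_3(r^5) is rotation by angle 2*pi*3*5/11, whose trace is 2*cos(2*pi*3*5/11) = -2*cos(3*pi/11).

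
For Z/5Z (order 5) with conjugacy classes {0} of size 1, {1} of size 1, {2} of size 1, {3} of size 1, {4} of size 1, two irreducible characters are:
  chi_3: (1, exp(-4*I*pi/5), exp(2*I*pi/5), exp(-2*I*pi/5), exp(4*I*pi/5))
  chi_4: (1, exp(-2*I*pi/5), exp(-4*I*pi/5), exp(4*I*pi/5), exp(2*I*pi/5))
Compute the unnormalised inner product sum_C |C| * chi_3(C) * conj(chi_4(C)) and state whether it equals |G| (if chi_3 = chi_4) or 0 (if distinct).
Sum = 0; so <chi_3, chi_4> = 0 (distinct irreducibles are orthogonal).

Proof sketch: Compute term by term over conjugacy classes (|C| * chi_3(C) * conj(chi_4(C))):
  1*(1)*conj(1) + 1*(exp(-4*I*pi/5))*conj(exp(-2*I*pi/5)) + 1*(exp(2*I*pi/5))*conj(exp(-4*I*pi/5)) + 1*(exp(-2*I*pi/5))*conj(exp(4*I*pi/5)) + 1*(exp(4*I*pi/5))*conj(exp(2*I*pi/5))
  = (1) + (exp(-2*I*pi/5)) + (exp(-4*I*pi/5)) + (exp(4*I*pi/5)) + (exp(2*I*pi/5))
  = 0.
(Exp terms are combined using exp(i*s)*conj(exp(i*t)) = exp(i*(s-t)), and sums of them are collapsed using the identity that for every m > 1 the m distinct m-th roots of unity sum to 0, e.g. 1 + exp(2*I*pi/3) + exp(-2*I*pi/3) = 0.)
Dividing by |G| = 5 gives 0/5 = 0, matching the row-orthogonality relation <chi_3, chi_4> = [chi_3 = chi_4].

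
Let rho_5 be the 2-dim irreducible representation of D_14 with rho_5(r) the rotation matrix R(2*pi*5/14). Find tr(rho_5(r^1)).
chi_{rho_5}(r^1) = 2*cos(2*pi*5*1/14) = -2*cos(2*pi/7)

Explanation: rho_5(r^1) is rotation by angle 2*pi*5*1/14, whose trace is 2*cos(2*pi*5*1/14) = -2*cos(2*pi/7).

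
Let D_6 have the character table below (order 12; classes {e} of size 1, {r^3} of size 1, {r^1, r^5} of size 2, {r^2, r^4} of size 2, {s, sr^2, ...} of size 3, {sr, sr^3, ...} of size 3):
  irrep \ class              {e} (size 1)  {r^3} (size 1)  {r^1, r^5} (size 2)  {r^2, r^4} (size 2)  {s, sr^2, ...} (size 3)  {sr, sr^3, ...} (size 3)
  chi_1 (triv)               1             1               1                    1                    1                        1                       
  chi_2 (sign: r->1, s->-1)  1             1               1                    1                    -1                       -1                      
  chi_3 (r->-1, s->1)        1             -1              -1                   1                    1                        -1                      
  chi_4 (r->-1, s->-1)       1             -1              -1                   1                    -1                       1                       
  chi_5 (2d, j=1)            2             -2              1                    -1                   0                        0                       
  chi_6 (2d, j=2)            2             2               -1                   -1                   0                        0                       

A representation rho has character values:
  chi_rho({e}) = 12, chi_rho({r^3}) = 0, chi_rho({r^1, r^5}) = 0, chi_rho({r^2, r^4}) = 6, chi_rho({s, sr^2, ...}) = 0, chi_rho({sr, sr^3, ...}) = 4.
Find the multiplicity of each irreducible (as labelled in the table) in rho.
Multiplicities: chi_1: 3, chi_2: 1, chi_3: 1, chi_4: 3, chi_5: 1, chi_6: 1.

Reasoning: Use <chi_rho, chi> = (1/|G|) sum_C |C| * chi_rho(C) * conj(chi(C)) with |G| = 12 for each irreducible chi in the table:
  <chi_rho, chi_1> = (1/12)[1*(12)*conj(1) + 1*(0)*conj(1) + 2*(0)*conj(1) + 2*(6)*conj(1) + 3*(0)*conj(1) + 3*(4)*conj(1)]
      = (1/12)[(12) + (0) + (0) + (12) + (0) + (12)] = 36/12 = 3
  <chi_rho, chi_2> = (1/12)[1*(12)*conj(1) + 1*(0)*conj(1) + 2*(0)*conj(1) + 2*(6)*conj(1) + 3*(0)*conj(-1) + 3*(4)*conj(-1)]
      = (1/12)[(12) + (0) + (0) + (12) + (0) + (-12)] = 12/12 = 1
  <chi_rho, chi_3> = (1/12)[1*(12)*conj(1) + 1*(0)*conj(-1) + 2*(0)*conj(-1) + 2*(6)*conj(1) + 3*(0)*conj(1) + 3*(4)*conj(-1)]
      = (1/12)[(12) + (0) + (0) + (12) + (0) + (-12)] = 12/12 = 1
  <chi_rho, chi_4> = (1/12)[1*(12)*conj(1) + 1*(0)*conj(-1) + 2*(0)*conj(-1) + 2*(6)*conj(1) + 3*(0)*conj(-1) + 3*(4)*conj(1)]
      = (1/12)[(12) + (0) + (0) + (12) + (0) + (12)] = 36/12 = 3
  <chi_rho, chi_5> = (1/12)[1*(12)*conj(2) + 1*(0)*conj(-2) + 2*(0)*conj(1) + 2*(6)*conj(-1) + 3*(0)*conj(0) + 3*(4)*conj(0)]
      = (1/12)[(24) + (0) + (0) + (-12) + (0) + (0)] = 12/12 = 1
  <chi_rho, chi_6> = (1/12)[1*(12)*conj(2) + 1*(0)*conj(2) + 2*(0)*conj(-1) + 2*(6)*conj(-1) + 3*(0)*conj(0) + 3*(4)*conj(0)]
      = (1/12)[(24) + (0) + (0) + (-12) + (0) + (0)] = 12/12 = 1
Dimension check: dim(rho) = sum (mult * dim) = 3*1 + 1*1 + 1*1 + 3*1 + 1*2 + 1*2 = 12 = chi_rho(e) = 12.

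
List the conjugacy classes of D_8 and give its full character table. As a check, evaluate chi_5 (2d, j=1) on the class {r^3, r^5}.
Conjugacy classes: {e} of size 1, {r^4} of size 1, {r^1, r^7} of size 2, {r^2, r^6} of size 2, {r^3, r^5} of size 2, {s, sr^2, ...} of size 4, {sr, sr^3, ...} of size 4.
Character table:
  irrep \ class              {e} (size 1)  {r^4} (size 1)  {r^1, r^7} (size 2)  {r^2, r^6} (size 2)  {r^3, r^5} (size 2)  {s, sr^2, ...} (size 4)  {sr, sr^3, ...} (size 4)
  chi_1 (triv)               1             1               1                    1                    1                    1                        1                       
  chi_2 (sign: r->1, s->-1)  1             1               1                    1                    1                    -1                       -1                      
  chi_3 (r->-1, s->1)        1             1               -1                   1                    -1                   1                        -1                      
  chi_4 (r->-1, s->-1)       1             1               -1                   1                    -1                   -1                       1                       
  chi_5 (2d, j=1)            2             -2              sqrt(2)              0                    -sqrt(2)             0                        0                       
  chi_6 (2d, j=2)            2             2               0                    -2                   0                    0                        0                       
  chi_7 (2d, j=3)            2             -2              -sqrt(2)             0                    sqrt(2)              0                        0                       

Spot check: chi_5 (2d, j=1) on {r^3, r^5} = -sqrt(2).

Details: D_8 has order 2*8 = 16 with 7 conjugacy classes, hence 7 irreducibles. Sum of squared dims 1 + 1 + 1 + 1 + 4 + 4 + 4 = 16 = |G|. Linear characters come from the abelianisation; the 2-dimensional irreps have character r^k -> 2*cos(2*pi*j*k/8), reflections -> 0.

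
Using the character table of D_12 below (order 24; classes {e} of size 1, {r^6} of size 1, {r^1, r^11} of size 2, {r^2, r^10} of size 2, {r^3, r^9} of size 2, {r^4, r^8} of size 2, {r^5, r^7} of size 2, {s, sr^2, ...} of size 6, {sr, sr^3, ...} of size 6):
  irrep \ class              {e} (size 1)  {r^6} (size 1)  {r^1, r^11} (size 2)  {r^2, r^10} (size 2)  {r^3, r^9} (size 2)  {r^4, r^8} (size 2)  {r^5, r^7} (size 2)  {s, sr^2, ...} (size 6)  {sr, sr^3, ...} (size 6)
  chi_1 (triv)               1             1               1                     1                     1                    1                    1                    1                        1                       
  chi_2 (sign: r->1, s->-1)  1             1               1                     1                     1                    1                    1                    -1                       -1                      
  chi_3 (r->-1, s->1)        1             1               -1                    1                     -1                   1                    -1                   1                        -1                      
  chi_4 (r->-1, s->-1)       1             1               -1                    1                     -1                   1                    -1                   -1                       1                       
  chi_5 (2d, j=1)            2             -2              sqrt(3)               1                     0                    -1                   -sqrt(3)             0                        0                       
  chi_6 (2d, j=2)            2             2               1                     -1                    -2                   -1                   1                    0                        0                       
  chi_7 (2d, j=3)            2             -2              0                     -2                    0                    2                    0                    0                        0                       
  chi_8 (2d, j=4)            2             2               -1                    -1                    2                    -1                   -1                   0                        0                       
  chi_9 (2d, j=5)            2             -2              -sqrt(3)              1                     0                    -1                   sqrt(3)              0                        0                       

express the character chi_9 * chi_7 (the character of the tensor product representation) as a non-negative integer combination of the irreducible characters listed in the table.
chi_9 tensor chi_7 = chi_6 + chi_8 (all other irreducibles have multiplicity 0).

Explanation: The character of a tensor product is the pointwise product (chi_9 * chi_7)(C) = chi_9(C) * chi_7(C):
  {e}: (2)*(2), {r^6}: (-2)*(-2), {r^1, r^11}: (-sqrt(3))*(0), {r^2, r^10}: (1)*(-2), {r^3, r^9}: (0)*(0), {r^4, r^8}: (-1)*(2), {r^5, r^7}: (sqrt(3))*(0), {s, sr^2, ...}: (0)*(0), {sr, sr^3, ...}: (0)*(0)
so (chi_9 * chi_7) takes values
  {e} -> 4, {r^6} -> 4, {r^1, r^11} -> 0, {r^2, r^10} -> -2, {r^3, r^9} -> 0, {r^4, r^8} -> -2, {r^5, r^7} -> 0, {s, sr^2, ...} -> 0, {sr, sr^3, ...} -> 0.
Now take the inner product of this character with each irreducible chi from the table, <chi_9*chi_7, chi> = (1/24) sum_C |C| (chi_9*chi_7)(C) conj(chi(C)):
  <chi_9*chi_7, chi_1> = (1/24)[1*(4)*conj(1) + 1*(4)*conj(1) + 2*(0)*conj(1) + 2*(-2)*conj(1) + 2*(0)*conj(1) + 2*(-2)*conj(1) + 2*(0)*conj(1) + 6*(0)*conj(1) + 6*(0)*conj(1)]
      = (1/24)[(4) + (4) + (0) + (-4) + (0) + (-4) + (0) + (0) + (0)] = 0/24 = 0
  <chi_9*chi_7, chi_2> = (1/24)[1*(4)*conj(1) + 1*(4)*conj(1) + 2*(0)*conj(1) + 2*(-2)*conj(1) + 2*(0)*conj(1) + 2*(-2)*conj(1) + 2*(0)*conj(1) + 6*(0)*conj(-1) + 6*(0)*conj(-1)]
      = (1/24)[(4) + (4) + (0) + (-4) + (0) + (-4) + (0) + (0) + (0)] = 0/24 = 0
  <chi_9*chi_7, chi_3> = (1/24)[1*(4)*conj(1) + 1*(4)*conj(1) + 2*(0)*conj(-1) + 2*(-2)*conj(1) + 2*(0)*conj(-1) + 2*(-2)*conj(1) + 2*(0)*conj(-1) + 6*(0)*conj(1) + 6*(0)*conj(-1)]
      = (1/24)[(4) + (4) + (0) + (-4) + (0) + (-4) + (0) + (0) + (0)] = 0/24 = 0
  <chi_9*chi_7, chi_4> = (1/24)[1*(4)*conj(1) + 1*(4)*conj(1) + 2*(0)*conj(-1) + 2*(-2)*conj(1) + 2*(0)*conj(-1) + 2*(-2)*conj(1) + 2*(0)*conj(-1) + 6*(0)*conj(-1) + 6*(0)*conj(1)]
      = (1/24)[(4) + (4) + (0) + (-4) + (0) + (-4) + (0) + (0) + (0)] = 0/24 = 0
  <chi_9*chi_7, chi_5> = (1/24)[1*(4)*conj(2) + 1*(4)*conj(-2) + 2*(0)*conj(sqrt(3)) + 2*(-2)*conj(1) + 2*(0)*conj(0) + 2*(-2)*conj(-1) + 2*(0)*conj(-sqrt(3)) + 6*(0)*conj(0) + 6*(0)*conj(0)]
      = (1/24)[(8) + (-8) + (0) + (-4) + (0) + (4) + (0) + (0) + (0)] = 0/24 = 0
  <chi_9*chi_7, chi_6> = (1/24)[1*(4)*conj(2) + 1*(4)*conj(2) + 2*(0)*conj(1) + 2*(-2)*conj(-1) + 2*(0)*conj(-2) + 2*(-2)*conj(-1) + 2*(0)*conj(1) + 6*(0)*conj(0) + 6*(0)*conj(0)]
      = (1/24)[(8) + (8) + (0) + (4) + (0) + (4) + (0) + (0) + (0)] = 24/24 = 1
  <chi_9*chi_7, chi_7> = (1/24)[1*(4)*conj(2) + 1*(4)*conj(-2) + 2*(0)*conj(0) + 2*(-2)*conj(-2) + 2*(0)*conj(0) + 2*(-2)*conj(2) + 2*(0)*conj(0) + 6*(0)*conj(0) + 6*(0)*conj(0)]
      = (1/24)[(8) + (-8) + (0) + (8) + (0) + (-8) + (0) + (0) + (0)] = 0/24 = 0
  <chi_9*chi_7, chi_8> = (1/24)[1*(4)*conj(2) + 1*(4)*conj(2) + 2*(0)*conj(-1) + 2*(-2)*conj(-1) + 2*(0)*conj(2) + 2*(-2)*conj(-1) + 2*(0)*conj(-1) + 6*(0)*conj(0) + 6*(0)*conj(0)]
      = (1/24)[(8) + (8) + (0) + (4) + (0) + (4) + (0) + (0) + (0)] = 24/24 = 1
  <chi_9*chi_7, chi_9> = (1/24)[1*(4)*conj(2) + 1*(4)*conj(-2) + 2*(0)*conj(-sqrt(3)) + 2*(-2)*conj(1) + 2*(0)*conj(0) + 2*(-2)*conj(-1) + 2*(0)*conj(sqrt(3)) + 6*(0)*conj(0) + 6*(0)*conj(0)]
      = (1/24)[(8) + (-8) + (0) + (-4) + (0) + (4) + (0) + (0) + (0)] = 0/24 = 0
Hence the multiplicities are chi_6: 1, chi_8: 1. Dimension check: dim(chi_9)*dim(chi_7) = 2*2 = 4 and sum (mult * dim) = 1*2 + 1*2 = 4.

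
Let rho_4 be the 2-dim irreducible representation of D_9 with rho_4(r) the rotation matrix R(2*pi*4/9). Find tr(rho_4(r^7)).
chi_{rho_4}(r^7) = 2*cos(2*pi*4*7/9) = 2*cos(56*pi/9)

Explanation: rho_4(r^7) is rotation by angle 2*pi*4*7/9, whose trace is 2*cos(2*pi*4*7/9) = 2*cos(56*pi/9).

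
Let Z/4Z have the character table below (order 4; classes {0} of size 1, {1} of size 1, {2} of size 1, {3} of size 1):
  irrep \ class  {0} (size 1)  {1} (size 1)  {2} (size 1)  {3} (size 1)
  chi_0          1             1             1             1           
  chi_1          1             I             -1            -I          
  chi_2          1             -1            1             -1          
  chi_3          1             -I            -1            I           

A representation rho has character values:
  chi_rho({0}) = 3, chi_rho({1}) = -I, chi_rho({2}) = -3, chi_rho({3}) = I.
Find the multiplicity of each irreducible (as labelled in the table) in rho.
Multiplicities: chi_0: 0, chi_1: 1, chi_2: 0, chi_3: 2.

Reasoning: Use <chi_rho, chi> = (1/|G|) sum_C |C| * chi_rho(C) * conj(chi(C)) with |G| = 4 for each irreducible chi in the table:
  <chi_rho, chi_0> = (1/4)[1*(3)*conj(1) + 1*(-I)*conj(1) + 1*(-3)*conj(1) + 1*(I)*conj(1)]
      = (1/4)[(3) + (-I) + (-3) + (I)] = 0/4 = 0
  <chi_rho, chi_1> = (1/4)[1*(3)*conj(1) + 1*(-I)*conj(I) + 1*(-3)*conj(-1) + 1*(I)*conj(-I)]
      = (1/4)[(3) + (-1) + (3) + (-1)] = 4/4 = 1
  <chi_rho, chi_2> = (1/4)[1*(3)*conj(1) + 1*(-I)*conj(-1) + 1*(-3)*conj(1) + 1*(I)*conj(-1)]
      = (1/4)[(3) + (I) + (-3) + (-I)] = 0/4 = 0
  <chi_rho, chi_3> = (1/4)[1*(3)*conj(1) + 1*(-I)*conj(-I) + 1*(-3)*conj(-1) + 1*(I)*conj(I)]
      = (1/4)[(3) + (1) + (3) + (1)] = 8/4 = 2
(Exp terms are combined using exp(i*s)*conj(exp(i*t)) = exp(i*(s-t)), and sums of them are collapsed using the identity that for every m > 1 the m distinct m-th roots of unity sum to 0, e.g. 1 + exp(2*I*pi/3) + exp(-2*I*pi/3) = 0.)
Dimension check: dim(rho) = sum (mult * dim) = 0*1 + 1*1 + 0*1 + 2*1 = 3 = chi_rho(e) = 3.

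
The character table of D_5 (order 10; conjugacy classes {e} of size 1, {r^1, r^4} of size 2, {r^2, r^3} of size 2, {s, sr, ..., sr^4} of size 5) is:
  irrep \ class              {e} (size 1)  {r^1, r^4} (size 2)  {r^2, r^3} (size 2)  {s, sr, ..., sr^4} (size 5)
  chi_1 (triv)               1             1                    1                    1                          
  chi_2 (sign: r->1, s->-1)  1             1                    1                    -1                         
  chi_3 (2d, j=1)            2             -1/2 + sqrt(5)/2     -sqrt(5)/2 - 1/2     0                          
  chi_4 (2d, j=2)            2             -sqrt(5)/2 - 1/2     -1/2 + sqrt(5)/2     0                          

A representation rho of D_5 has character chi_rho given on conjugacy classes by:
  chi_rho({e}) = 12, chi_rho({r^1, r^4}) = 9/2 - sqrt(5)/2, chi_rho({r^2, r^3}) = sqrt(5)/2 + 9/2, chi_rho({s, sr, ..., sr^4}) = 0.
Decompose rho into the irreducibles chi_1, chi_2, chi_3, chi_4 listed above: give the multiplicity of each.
Multiplicities: chi_1: 3, chi_2: 3, chi_3: 1, chi_4: 2.

Justification: Use <chi_rho, chi> = (1/|G|) sum_C |C| * chi_rho(C) * conj(chi(C)) with |G| = 10 for each irreducible chi in the table:
  <chi_rho, chi_1> = (1/10)[1*(12)*conj(1) + 2*(9/2 - sqrt(5)/2)*conj(1) + 2*(sqrt(5)/2 + 9/2)*conj(1) + 5*(0)*conj(1)]
      = (1/10)[(12) + (9 - sqrt(5)) + (sqrt(5) + 9) + (0)] = 30/10 = 3
  <chi_rho, chi_2> = (1/10)[1*(12)*conj(1) + 2*(9/2 - sqrt(5)/2)*conj(1) + 2*(sqrt(5)/2 + 9/2)*conj(1) + 5*(0)*conj(-1)]
      = (1/10)[(12) + (9 - sqrt(5)) + (sqrt(5) + 9) + (0)] = 30/10 = 3
  <chi_rho, chi_3> = (1/10)[1*(12)*conj(2) + 2*(9/2 - sqrt(5)/2)*conj(-1/2 + sqrt(5)/2) + 2*(sqrt(5)/2 + 9/2)*conj(-sqrt(5)/2 - 1/2) + 5*(0)*conj(0)]
      = (1/10)[(24) + (-7 + 5*sqrt(5)) + (-5*sqrt(5) - 7) + (0)] = 10/10 = 1
  <chi_rho, chi_4> = (1/10)[1*(12)*conj(2) + 2*(9/2 - sqrt(5)/2)*conj(-sqrt(5)/2 - 1/2) + 2*(sqrt(5)/2 + 9/2)*conj(-1/2 + sqrt(5)/2) + 5*(0)*conj(0)]
      = (1/10)[(24) + (-4*sqrt(5) - 2) + (-2 + 4*sqrt(5)) + (0)] = 20/10 = 2
Dimension check: dim(rho) = sum (mult * dim) = 3*1 + 3*1 + 1*2 + 2*2 = 12 = chi_rho(e) = 12.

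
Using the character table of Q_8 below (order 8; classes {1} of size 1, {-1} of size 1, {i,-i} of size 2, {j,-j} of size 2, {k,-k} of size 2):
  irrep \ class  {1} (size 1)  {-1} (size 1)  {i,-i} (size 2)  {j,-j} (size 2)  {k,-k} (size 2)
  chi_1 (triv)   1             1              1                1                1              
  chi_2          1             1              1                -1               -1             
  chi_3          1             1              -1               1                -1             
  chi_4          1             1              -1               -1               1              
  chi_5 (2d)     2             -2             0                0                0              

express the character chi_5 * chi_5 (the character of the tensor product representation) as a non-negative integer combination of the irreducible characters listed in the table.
chi_5 tensor chi_5 = chi_1 + chi_2 + chi_3 + chi_4 (all other irreducibles have multiplicity 0).

Argument: The character of a tensor product is the pointwise product (chi_5 * chi_5)(C) = chi_5(C) * chi_5(C):
  {1}: (2)*(2), {-1}: (-2)*(-2), {i,-i}: (0)*(0), {j,-j}: (0)*(0), {k,-k}: (0)*(0)
so (chi_5 * chi_5) takes values
  {1} -> 4, {-1} -> 4, {i,-i} -> 0, {j,-j} -> 0, {k,-k} -> 0.
Now take the inner product of this character with each irreducible chi from the table, <chi_5*chi_5, chi> = (1/8) sum_C |C| (chi_5*chi_5)(C) conj(chi(C)):
  <chi_5*chi_5, chi_1> = (1/8)[1*(4)*conj(1) + 1*(4)*conj(1) + 2*(0)*conj(1) + 2*(0)*conj(1) + 2*(0)*conj(1)]
      = (1/8)[(4) + (4) + (0) + (0) + (0)] = 8/8 = 1
  <chi_5*chi_5, chi_2> = (1/8)[1*(4)*conj(1) + 1*(4)*conj(1) + 2*(0)*conj(1) + 2*(0)*conj(-1) + 2*(0)*conj(-1)]
      = (1/8)[(4) + (4) + (0) + (0) + (0)] = 8/8 = 1
  <chi_5*chi_5, chi_3> = (1/8)[1*(4)*conj(1) + 1*(4)*conj(1) + 2*(0)*conj(-1) + 2*(0)*conj(1) + 2*(0)*conj(-1)]
      = (1/8)[(4) + (4) + (0) + (0) + (0)] = 8/8 = 1
  <chi_5*chi_5, chi_4> = (1/8)[1*(4)*conj(1) + 1*(4)*conj(1) + 2*(0)*conj(-1) + 2*(0)*conj(-1) + 2*(0)*conj(1)]
      = (1/8)[(4) + (4) + (0) + (0) + (0)] = 8/8 = 1
  <chi_5*chi_5, chi_5> = (1/8)[1*(4)*conj(2) + 1*(4)*conj(-2) + 2*(0)*conj(0) + 2*(0)*conj(0) + 2*(0)*conj(0)]
      = (1/8)[(8) + (-8) + (0) + (0) + (0)] = 0/8 = 0
Hence the multiplicities are chi_1: 1, chi_2: 1, chi_3: 1, chi_4: 1. Dimension check: dim(chi_5)*dim(chi_5) = 2*2 = 4 and sum (mult * dim) = 1*1 + 1*1 + 1*1 + 1*1 = 4.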